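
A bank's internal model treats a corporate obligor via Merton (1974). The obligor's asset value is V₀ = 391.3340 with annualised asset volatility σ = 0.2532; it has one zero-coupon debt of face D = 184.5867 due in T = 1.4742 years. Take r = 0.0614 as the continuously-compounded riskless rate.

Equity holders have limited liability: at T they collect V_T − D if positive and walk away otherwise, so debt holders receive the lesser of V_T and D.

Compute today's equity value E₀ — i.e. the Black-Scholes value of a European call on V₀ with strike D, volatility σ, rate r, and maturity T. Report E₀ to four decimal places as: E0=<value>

E0=222.7944

d₁ = [ln(V₀/D) + (r + σ²/2)T] / (σ√T)
   = [ln(391.3340/184.5867) + (0.0614 + 0.5·0.2532²)·1.4742] / (0.2532·√1.4742)
   = [0.751442 + 0.137772] / 0.307427 = 2.892439
d₂ = d₁ − σ√T = 2.892439 − 0.307427 = 2.585012
N(d₁) = 0.998089,  N(d₂) = 0.995131,  e^(−rT) = 0.913460
E₀ = V₀·N(d₁) − D·e^(−rT)·N(d₂)
   = 391.3340·0.998089 − 184.5867·0.913460·0.995131 = 222.794439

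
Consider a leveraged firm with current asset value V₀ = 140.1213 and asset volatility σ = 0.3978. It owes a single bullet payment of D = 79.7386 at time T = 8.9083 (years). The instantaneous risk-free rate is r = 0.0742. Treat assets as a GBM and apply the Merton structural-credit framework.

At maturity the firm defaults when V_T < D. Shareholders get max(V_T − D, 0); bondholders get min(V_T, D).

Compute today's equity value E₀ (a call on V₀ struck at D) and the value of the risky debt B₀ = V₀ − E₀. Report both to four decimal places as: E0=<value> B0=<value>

E0=105.2715 B0=34.8498

d₁ = [ln(V₀/D) + (r + σ²/2)T] / (σ√T)
   = [ln(140.1213/79.7386) + (0.0742 + 0.5·0.3978²)·8.9083] / (0.3978·√8.9083)
   = [0.563755 + 1.365842] / 1.187305 = 1.625191
d₂ = d₁ − σ√T = 1.625191 − 1.187305 = 0.437886
N(d₁) = 0.947939,  N(d₂) = 0.669266,  e^(−rT) = 0.516337
E₀ = V₀·N(d₁) − D·e^(−rT)·N(d₂)
   = 140.1213·0.947939 − 79.7386·0.516337·0.669266 = 105.271463
B₀ = V₀ − E₀ = 140.1213 − 105.271463 = 34.849837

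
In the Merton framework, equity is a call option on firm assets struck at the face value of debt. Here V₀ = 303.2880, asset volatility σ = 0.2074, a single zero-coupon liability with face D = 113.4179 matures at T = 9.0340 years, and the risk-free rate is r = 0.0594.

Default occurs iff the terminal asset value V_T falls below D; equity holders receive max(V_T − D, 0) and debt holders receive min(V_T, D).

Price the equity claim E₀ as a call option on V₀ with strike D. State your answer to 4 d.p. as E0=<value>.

E0=237.1756

d₁ = [ln(V₀/D) + (r + σ²/2)T] / (σ√T)
   = [ln(303.2880/113.4179) + (0.0594 + 0.5·0.2074²)·9.0340] / (0.2074·√9.0340)
   = [0.983604 + 0.730917] / 0.623374 = 2.750388
d₂ = d₁ − σ√T = 2.750388 − 0.623374 = 2.127014
N(d₁) = 0.997024,  N(d₂) = 0.983291,  e^(−rT) = 0.584722
E₀ = V₀·N(d₁) − D·e^(−rT)·N(d₂)
   = 303.2880·0.997024 − 113.4179·0.584722·0.983291 = 237.175594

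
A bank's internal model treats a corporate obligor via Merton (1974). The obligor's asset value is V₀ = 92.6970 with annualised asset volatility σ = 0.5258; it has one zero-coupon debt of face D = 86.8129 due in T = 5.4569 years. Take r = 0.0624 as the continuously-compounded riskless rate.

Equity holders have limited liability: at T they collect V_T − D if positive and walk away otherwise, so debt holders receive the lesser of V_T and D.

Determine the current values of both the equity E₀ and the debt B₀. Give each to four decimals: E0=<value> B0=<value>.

d₁ = [ln(V₀/D) + (r + σ²/2)T] / (σ√T)
   = [ln(92.6970/86.8129) + (0.0624 + 0.5·0.5258²)·5.4569] / (0.5258·√5.4569)
   = [0.065581 + 1.094833] / 1.228269 = 0.944755
d₂ = d₁ − σ√T = 0.944755 − 1.228269 = -0.283514
N(d₁) = 0.827608,  N(d₂) = 0.388392,  e^(−rT) = 0.711407
E₀ = V₀·N(d₁) − D·e^(−rT)·N(d₂)
   = 92.6970·0.827608 − 86.8129·0.711407·0.388392 = 52.730001
B₀ = V₀ − E₀ = 92.6970 − 52.730001 = 39.966999

E0=52.7300 B0=39.9670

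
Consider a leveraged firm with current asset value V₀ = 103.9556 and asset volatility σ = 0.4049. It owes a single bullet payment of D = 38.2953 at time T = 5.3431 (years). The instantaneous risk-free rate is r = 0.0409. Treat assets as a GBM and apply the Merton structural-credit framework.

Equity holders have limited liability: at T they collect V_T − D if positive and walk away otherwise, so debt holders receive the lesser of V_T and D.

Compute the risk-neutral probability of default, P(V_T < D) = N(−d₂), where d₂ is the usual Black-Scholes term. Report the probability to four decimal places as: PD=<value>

PD=0.2026

d₁ = [ln(V₀/D) + (r + σ²/2)T] / (σ√T)
   = [ln(103.9556/38.2953) + (0.0409 + 0.5·0.4049²)·5.3431] / (0.4049·√5.3431)
   = [0.998637 + 0.656517] / 0.935932 = 1.768455
d₂ = d₁ − σ√T = 1.768455 − 0.935932 = 0.832523
risk-neutral PD = N(−d₂) = N(-0.832523) = 0.202557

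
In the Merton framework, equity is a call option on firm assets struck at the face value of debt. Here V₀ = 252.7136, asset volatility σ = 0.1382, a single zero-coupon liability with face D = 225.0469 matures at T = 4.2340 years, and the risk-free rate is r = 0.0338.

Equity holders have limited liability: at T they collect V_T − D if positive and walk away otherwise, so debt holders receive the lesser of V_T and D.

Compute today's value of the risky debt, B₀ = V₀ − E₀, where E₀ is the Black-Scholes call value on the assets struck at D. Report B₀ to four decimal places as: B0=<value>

B0=188.8637

d₁ = [ln(V₀/D) + (r + σ²/2)T] / (σ√T)
   = [ln(252.7136/225.0469) + (0.0338 + 0.5·0.1382²)·4.2340] / (0.1382·√4.2340)
   = [0.115948 + 0.183542] / 0.284370 = 1.053172
d₂ = d₁ − σ√T = 1.053172 − 0.284370 = 0.768802
N(d₁) = 0.853869,  N(d₂) = 0.778995,  e^(−rT) = 0.866659
E₀ = V₀·N(d₁) − D·e^(−rT)·N(d₂)
   = 252.7136·0.853869 − 225.0469·0.866659·0.778995 = 63.849941
B₀ = V₀ − E₀ = 252.7136 − 63.849941 = 188.863659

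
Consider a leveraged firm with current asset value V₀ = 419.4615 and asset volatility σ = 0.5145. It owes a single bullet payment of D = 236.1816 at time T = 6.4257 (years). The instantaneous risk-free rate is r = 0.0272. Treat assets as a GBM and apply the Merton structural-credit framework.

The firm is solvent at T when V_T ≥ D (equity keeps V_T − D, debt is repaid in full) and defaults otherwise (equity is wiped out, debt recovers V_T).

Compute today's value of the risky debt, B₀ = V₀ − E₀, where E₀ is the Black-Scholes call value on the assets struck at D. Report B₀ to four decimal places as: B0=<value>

d₁ = [ln(V₀/D) + (r + σ²/2)T] / (σ√T)
   = [ln(419.4615/236.1816) + (0.0272 + 0.5·0.5145²)·6.4257] / (0.5145·√6.4257)
   = [0.574371 + 1.025253] / 1.304204 = 1.226514
d₂ = d₁ − σ√T = 1.226514 − 1.304204 = -0.077691
N(d₁) = 0.889997,  N(d₂) = 0.469037,  e^(−rT) = 0.839643
E₀ = V₀·N(d₁) − D·e^(−rT)·N(d₂)
   = 419.4615·0.889997 − 236.1816·0.839643·0.469037 = 280.305731
B₀ = V₀ − E₀ = 419.4615 − 280.305731 = 139.155769

B0=139.1558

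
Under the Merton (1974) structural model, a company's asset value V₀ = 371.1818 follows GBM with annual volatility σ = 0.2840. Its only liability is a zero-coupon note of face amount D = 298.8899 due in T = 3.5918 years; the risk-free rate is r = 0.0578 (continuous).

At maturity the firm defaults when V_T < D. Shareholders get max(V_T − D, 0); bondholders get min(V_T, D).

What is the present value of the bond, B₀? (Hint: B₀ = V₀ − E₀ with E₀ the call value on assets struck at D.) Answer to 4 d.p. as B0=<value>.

B0=223.4388

d₁ = [ln(V₀/D) + (r + σ²/2)T] / (σ√T)
   = [ln(371.1818/298.8899) + (0.0578 + 0.5·0.2840²)·3.5918] / (0.2840·√3.5918)
   = [0.216617 + 0.352456] / 0.538238 = 1.057288
d₂ = d₁ − σ√T = 1.057288 − 0.538238 = 0.519050
N(d₁) = 0.854810,  N(d₂) = 0.698137,  e^(−rT) = 0.812527
E₀ = V₀·N(d₁) − D·e^(−rT)·N(d₂)
   = 371.1818·0.854810 − 298.8899·0.812527·0.698137 = 147.743019
B₀ = V₀ − E₀ = 371.1818 − 147.743019 = 223.438781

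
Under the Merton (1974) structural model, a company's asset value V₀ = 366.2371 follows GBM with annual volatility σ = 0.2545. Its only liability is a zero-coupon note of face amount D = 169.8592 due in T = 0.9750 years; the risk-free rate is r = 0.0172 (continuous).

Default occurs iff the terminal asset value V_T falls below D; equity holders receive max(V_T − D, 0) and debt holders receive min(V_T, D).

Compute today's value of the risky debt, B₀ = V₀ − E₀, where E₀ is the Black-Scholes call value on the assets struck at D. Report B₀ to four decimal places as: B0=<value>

B0=167.0193

d₁ = [ln(V₀/D) + (r + σ²/2)T] / (σ√T)
   = [ln(366.2371/169.8592) + (0.0172 + 0.5·0.2545²)·0.9750] / (0.2545·√0.9750)
   = [0.768311 + 0.048345] / 0.251299 = 3.249746
d₂ = d₁ − σ√T = 3.249746 − 0.251299 = 2.998447
N(d₁) = 0.999422,  N(d₂) = 0.998643,  e^(−rT) = 0.983370
E₀ = V₀·N(d₁) − D·e^(−rT)·N(d₂)
   = 366.2371·0.999422 − 169.8592·0.983370·0.998643 = 199.217801
B₀ = V₀ − E₀ = 366.2371 − 199.217801 = 167.019299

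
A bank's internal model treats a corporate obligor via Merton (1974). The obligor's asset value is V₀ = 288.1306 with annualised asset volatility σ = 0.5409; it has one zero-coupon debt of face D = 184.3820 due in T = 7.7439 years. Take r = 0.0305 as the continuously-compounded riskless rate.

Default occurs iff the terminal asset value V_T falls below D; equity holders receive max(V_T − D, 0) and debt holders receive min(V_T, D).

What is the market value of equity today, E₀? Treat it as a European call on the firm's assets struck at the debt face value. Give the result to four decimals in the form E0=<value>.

d₁ = [ln(V₀/D) + (r + σ²/2)T] / (σ√T)
   = [ln(288.1306/184.3820) + (0.0305 + 0.5·0.5409²)·7.7439] / (0.5409·√7.7439)
   = [0.446404 + 1.369016] / 1.505209 = 1.206092
d₂ = d₁ − σ√T = 1.206092 − 1.505209 = -0.299117
N(d₁) = 0.886109,  N(d₂) = 0.382425,  e^(−rT) = 0.789631
E₀ = V₀·N(d₁) − D·e^(−rT)·N(d₂)
   = 288.1306·0.886109 − 184.3820·0.789631·0.382425 = 199.636347

E0=199.6363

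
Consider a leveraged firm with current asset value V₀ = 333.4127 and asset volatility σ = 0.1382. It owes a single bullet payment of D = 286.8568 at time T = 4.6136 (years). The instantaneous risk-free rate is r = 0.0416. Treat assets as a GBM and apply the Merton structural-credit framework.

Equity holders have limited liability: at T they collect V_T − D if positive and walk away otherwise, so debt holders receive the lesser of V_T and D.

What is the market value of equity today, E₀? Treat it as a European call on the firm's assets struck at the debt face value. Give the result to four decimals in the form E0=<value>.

E0=101.7588

d₁ = [ln(V₀/D) + (r + σ²/2)T] / (σ√T)
   = [ln(333.4127/286.8568) + (0.0416 + 0.5·0.1382²)·4.6136] / (0.1382·√4.6136)
   = [0.150398 + 0.235984] / 0.296844 = 1.301633
d₂ = d₁ − σ√T = 1.301633 − 0.296844 = 1.004790
N(d₁) = 0.903479,  N(d₂) = 0.842501,  e^(−rT) = 0.825368
E₀ = V₀·N(d₁) − D·e^(−rT)·N(d₂)
   = 333.4127·0.903479 − 286.8568·0.825368·0.842501 = 101.758826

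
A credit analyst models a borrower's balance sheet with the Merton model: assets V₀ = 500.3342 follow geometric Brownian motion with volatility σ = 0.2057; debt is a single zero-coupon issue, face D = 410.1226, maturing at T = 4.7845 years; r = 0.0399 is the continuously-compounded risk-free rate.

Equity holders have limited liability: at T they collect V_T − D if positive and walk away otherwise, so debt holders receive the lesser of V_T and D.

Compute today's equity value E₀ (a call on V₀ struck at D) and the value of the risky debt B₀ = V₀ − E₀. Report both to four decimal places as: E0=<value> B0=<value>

E0=180.9729 B0=319.3613

d₁ = [ln(V₀/D) + (r + σ²/2)T] / (σ√T)
   = [ln(500.3342/410.1226) + (0.0399 + 0.5·0.2057²)·4.7845] / (0.2057·√4.7845)
   = [0.198820 + 0.292124] / 0.449938 = 1.091137
d₂ = d₁ − σ√T = 1.091137 − 0.449938 = 0.641199
N(d₁) = 0.862394,  N(d₂) = 0.739303,  e^(−rT) = 0.826214
E₀ = V₀·N(d₁) − D·e^(−rT)·N(d₂)
   = 500.3342·0.862394 − 410.1226·0.826214·0.739303 = 180.972863
B₀ = V₀ − E₀ = 500.3342 − 180.972863 = 319.361337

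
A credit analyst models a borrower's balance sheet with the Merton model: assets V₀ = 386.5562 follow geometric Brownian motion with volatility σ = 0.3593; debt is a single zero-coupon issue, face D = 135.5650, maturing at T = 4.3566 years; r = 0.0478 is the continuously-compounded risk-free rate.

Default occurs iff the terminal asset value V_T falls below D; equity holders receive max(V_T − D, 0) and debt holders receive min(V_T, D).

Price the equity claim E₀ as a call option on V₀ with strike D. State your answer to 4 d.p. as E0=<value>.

E0=279.3296

d₁ = [ln(V₀/D) + (r + σ²/2)T] / (σ√T)
   = [ln(386.5562/135.5650) + (0.0478 + 0.5·0.3593²)·4.3566] / (0.3593·√4.3566)
   = [1.047826 + 0.489456] / 0.749948 = 2.049852
d₂ = d₁ − σ√T = 2.049852 − 0.749948 = 1.299905
N(d₁) = 0.979811,  N(d₂) = 0.903183,  e^(−rT) = 0.812008
E₀ = V₀·N(d₁) − D·e^(−rT)·N(d₂)
   = 386.5562·0.979811 − 135.5650·0.812008·0.903183 = 279.329615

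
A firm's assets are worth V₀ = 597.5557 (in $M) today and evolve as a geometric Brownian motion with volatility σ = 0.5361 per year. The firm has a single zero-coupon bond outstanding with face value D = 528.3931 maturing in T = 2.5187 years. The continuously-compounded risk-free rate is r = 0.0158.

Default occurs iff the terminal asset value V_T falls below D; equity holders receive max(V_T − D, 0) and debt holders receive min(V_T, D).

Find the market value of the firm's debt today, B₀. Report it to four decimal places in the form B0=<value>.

d₁ = [ln(V₀/D) + (r + σ²/2)T] / (σ√T)
   = [ln(597.5557/528.3931) + (0.0158 + 0.5·0.5361²)·2.5187] / (0.5361·√2.5187)
   = [0.123007 + 0.401737] / 0.850813 = 0.616756
d₂ = d₁ − σ√T = 0.616756 − 0.850813 = -0.234057
N(d₁) = 0.731302,  N(d₂) = 0.407470,  e^(−rT) = 0.960986
E₀ = V₀·N(d₁) − D·e^(−rT)·N(d₂)
   = 597.5557·0.731302 − 528.3931·0.960986·0.407470 = 230.089107
B₀ = V₀ − E₀ = 597.5557 − 230.089107 = 367.466593

B0=367.4666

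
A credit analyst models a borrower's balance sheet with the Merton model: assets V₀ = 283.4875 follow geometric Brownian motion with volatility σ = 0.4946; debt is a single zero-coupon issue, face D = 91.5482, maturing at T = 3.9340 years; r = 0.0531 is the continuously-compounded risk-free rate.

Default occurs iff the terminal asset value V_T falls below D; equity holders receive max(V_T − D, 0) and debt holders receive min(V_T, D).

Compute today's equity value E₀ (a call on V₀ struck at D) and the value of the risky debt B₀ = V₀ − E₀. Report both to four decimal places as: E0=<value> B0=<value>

E0=214.3774 B0=69.1101

d₁ = [ln(V₀/D) + (r + σ²/2)T] / (σ√T)
   = [ln(283.4875/91.5482) + (0.0531 + 0.5·0.4946²)·3.9340] / (0.4946·√3.9340)
   = [1.130302 + 0.690081] / 0.981005 = 1.855631
d₂ = d₁ − σ√T = 1.855631 − 0.981005 = 0.874626
N(d₁) = 0.968247,  N(d₂) = 0.809111,  e^(−rT) = 0.811480
E₀ = V₀·N(d₁) − D·e^(−rT)·N(d₂)
   = 283.4875·0.968247 − 91.5482·0.811480·0.809111 = 214.377392
B₀ = V₀ − E₀ = 283.4875 − 214.377392 = 69.110108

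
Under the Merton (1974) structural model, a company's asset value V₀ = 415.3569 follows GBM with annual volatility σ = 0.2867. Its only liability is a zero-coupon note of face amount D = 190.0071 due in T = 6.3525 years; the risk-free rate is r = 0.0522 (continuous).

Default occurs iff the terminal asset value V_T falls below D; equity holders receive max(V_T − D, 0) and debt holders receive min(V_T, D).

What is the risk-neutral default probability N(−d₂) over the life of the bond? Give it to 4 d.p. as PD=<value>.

PD=0.1190

d₁ = [ln(V₀/D) + (r + σ²/2)T] / (σ√T)
   = [ln(415.3569/190.0071) + (0.0522 + 0.5·0.2867²)·6.3525] / (0.2867·√6.3525)
   = [0.782077 + 0.592678] / 0.722603 = 1.902503
d₂ = d₁ − σ√T = 1.902503 − 0.722603 = 1.179899
risk-neutral PD = N(−d₂) = N(-1.179899) = 0.119020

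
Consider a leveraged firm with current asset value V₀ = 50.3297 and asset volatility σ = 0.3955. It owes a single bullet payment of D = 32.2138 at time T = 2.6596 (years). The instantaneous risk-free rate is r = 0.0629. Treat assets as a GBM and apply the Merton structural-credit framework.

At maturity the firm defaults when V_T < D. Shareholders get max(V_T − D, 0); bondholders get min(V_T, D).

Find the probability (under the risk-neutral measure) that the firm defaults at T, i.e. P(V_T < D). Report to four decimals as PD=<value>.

d₁ = [ln(V₀/D) + (r + σ²/2)T] / (σ√T)
   = [ln(50.3297/32.2138) + (0.0629 + 0.5·0.3955²)·2.6596] / (0.3955·√2.6596)
   = [0.446200 + 0.375296] / 0.644992 = 1.273653
d₂ = d₁ − σ√T = 1.273653 − 0.644992 = 0.628661
risk-neutral PD = N(−d₂) = N(-0.628661) = 0.264786

PD=0.2648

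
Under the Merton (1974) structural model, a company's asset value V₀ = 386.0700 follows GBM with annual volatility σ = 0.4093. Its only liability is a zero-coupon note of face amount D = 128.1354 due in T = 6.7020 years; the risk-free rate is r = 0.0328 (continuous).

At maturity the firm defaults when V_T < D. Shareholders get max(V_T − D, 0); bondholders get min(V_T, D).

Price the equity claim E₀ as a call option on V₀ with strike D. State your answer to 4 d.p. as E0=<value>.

E0=292.9642

d₁ = [ln(V₀/D) + (r + σ²/2)T] / (σ√T)
   = [ln(386.0700/128.1354) + (0.0328 + 0.5·0.4093²)·6.7020] / (0.4093·√6.7020)
   = [1.102931 + 0.781207] / 1.059605 = 1.778152
d₂ = d₁ − σ√T = 1.778152 − 1.059605 = 0.718547
N(d₁) = 0.962311,  N(d₂) = 0.763790,  e^(−rT) = 0.802659
E₀ = V₀·N(d₁) − D·e^(−rT)·N(d₂)
   = 386.0700·0.962311 − 128.1354·0.802659·0.763790 = 292.964196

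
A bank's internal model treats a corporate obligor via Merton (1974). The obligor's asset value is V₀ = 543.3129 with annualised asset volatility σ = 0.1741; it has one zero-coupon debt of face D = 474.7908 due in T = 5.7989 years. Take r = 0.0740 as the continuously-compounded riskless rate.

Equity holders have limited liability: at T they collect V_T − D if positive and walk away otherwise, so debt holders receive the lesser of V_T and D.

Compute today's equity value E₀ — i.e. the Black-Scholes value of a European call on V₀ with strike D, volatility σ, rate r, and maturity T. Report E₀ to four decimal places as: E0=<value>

E0=241.1785

d₁ = [ln(V₀/D) + (r + σ²/2)T] / (σ√T)
   = [ln(543.3129/474.7908) + (0.0740 + 0.5·0.1741²)·5.7989] / (0.1741·√5.7989)
   = [0.134811 + 0.517003] / 0.419249 = 1.554721
d₂ = d₁ − σ√T = 1.554721 − 0.419249 = 1.135472
N(d₁) = 0.939994,  N(d₂) = 0.871911,  e^(−rT) = 0.651083
E₀ = V₀·N(d₁) − D·e^(−rT)·N(d₂)
   = 543.3129·0.939994 − 474.7908·0.651083·0.871911 = 241.178460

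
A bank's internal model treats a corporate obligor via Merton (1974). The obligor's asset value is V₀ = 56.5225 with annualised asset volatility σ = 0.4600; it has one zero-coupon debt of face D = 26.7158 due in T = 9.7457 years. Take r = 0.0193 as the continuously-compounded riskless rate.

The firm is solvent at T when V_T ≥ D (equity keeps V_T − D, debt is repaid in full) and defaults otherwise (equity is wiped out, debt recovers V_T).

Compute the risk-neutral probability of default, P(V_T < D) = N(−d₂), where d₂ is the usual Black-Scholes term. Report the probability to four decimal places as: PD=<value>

PD=0.5260

d₁ = [ln(V₀/D) + (r + σ²/2)T] / (σ√T)
   = [ln(56.5225/26.7158) + (0.0193 + 0.5·0.4600²)·9.7457] / (0.4600·√9.7457)
   = [0.749384 + 1.219187] / 1.436033 = 1.370840
d₂ = d₁ − σ√T = 1.370840 − 1.436033 = -0.065193
risk-neutral PD = N(−d₂) = N(0.065193) = 0.525990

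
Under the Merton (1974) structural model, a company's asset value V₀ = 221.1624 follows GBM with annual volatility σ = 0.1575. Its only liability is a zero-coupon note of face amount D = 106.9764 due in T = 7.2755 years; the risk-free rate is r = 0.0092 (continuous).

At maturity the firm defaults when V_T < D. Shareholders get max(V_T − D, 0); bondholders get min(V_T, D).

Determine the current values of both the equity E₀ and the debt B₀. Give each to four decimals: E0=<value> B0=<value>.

E0=121.8594 B0=99.3030

d₁ = [ln(V₀/D) + (r + σ²/2)T] / (σ√T)
   = [ln(221.1624/106.9764) + (0.0092 + 0.5·0.1575²)·7.2755] / (0.1575·√7.2755)
   = [0.726289 + 0.157174] / 0.424827 = 2.079583
d₂ = d₁ − σ√T = 2.079583 − 0.424827 = 1.654756
N(d₁) = 0.981218,  N(d₂) = 0.951013,  e^(−rT) = 0.935256
E₀ = V₀·N(d₁) − D·e^(−rT)·N(d₂)
   = 221.1624·0.981218 − 106.9764·0.935256·0.951013 = 121.859357
B₀ = V₀ − E₀ = 221.1624 − 121.859357 = 99.303043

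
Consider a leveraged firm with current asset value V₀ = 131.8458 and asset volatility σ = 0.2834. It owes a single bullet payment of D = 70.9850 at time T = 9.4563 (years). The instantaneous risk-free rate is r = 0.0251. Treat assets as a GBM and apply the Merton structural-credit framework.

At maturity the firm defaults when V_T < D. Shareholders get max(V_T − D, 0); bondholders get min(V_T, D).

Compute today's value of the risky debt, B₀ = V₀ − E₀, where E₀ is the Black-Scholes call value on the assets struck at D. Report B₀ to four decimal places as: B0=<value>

d₁ = [ln(V₀/D) + (r + σ²/2)T] / (σ√T)
   = [ln(131.8458/70.9850) + (0.0251 + 0.5·0.2834²)·9.4563] / (0.2834·√9.4563)
   = [0.619164 + 0.617097] / 0.871486 = 1.418567
d₂ = d₁ − σ√T = 1.418567 − 0.871486 = 0.547081
N(d₁) = 0.921987,  N(d₂) = 0.707838,  e^(−rT) = 0.788713
E₀ = V₀·N(d₁) − D·e^(−rT)·N(d₂)
   = 131.8458·0.921987 − 70.9850·0.788713·0.707838 = 81.930572
B₀ = V₀ − E₀ = 131.8458 − 81.930572 = 49.915228

B0=49.9152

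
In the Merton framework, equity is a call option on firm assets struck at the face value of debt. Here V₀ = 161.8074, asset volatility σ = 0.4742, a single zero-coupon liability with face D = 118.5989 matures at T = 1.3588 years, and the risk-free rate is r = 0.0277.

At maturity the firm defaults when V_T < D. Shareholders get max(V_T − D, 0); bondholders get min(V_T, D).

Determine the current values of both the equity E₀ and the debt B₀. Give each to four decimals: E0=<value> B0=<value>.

d₁ = [ln(V₀/D) + (r + σ²/2)T] / (σ√T)
   = [ln(161.8074/118.5989) + (0.0277 + 0.5·0.4742²)·1.3588] / (0.4742·√1.3588)
   = [0.310660 + 0.190412] / 0.552763 = 0.906485
d₂ = d₁ − σ√T = 0.906485 − 0.552763 = 0.353722
N(d₁) = 0.817661,  N(d₂) = 0.638226,  e^(−rT) = 0.963061
E₀ = V₀·N(d₁) − D·e^(−rT)·N(d₂)
   = 161.8074·0.817661 − 118.5989·0.963061·0.638226 = 59.406614
B₀ = V₀ − E₀ = 161.8074 − 59.406614 = 102.400786

E0=59.4066 B0=102.4008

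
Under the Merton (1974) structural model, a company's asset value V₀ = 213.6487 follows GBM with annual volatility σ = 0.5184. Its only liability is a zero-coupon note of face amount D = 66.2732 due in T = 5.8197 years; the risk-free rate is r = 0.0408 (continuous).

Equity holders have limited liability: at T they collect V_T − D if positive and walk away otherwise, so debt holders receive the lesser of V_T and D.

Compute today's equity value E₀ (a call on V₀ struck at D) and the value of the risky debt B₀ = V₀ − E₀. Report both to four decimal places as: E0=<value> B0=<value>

d₁ = [ln(V₀/D) + (r + σ²/2)T] / (σ√T)
   = [ln(213.6487/66.2732) + (0.0408 + 0.5·0.5184²)·5.8197] / (0.5184·√5.8197)
   = [1.170547 + 1.019433] / 1.250591 = 1.751156
d₂ = d₁ − σ√T = 1.751156 − 1.250591 = 0.500565
N(d₁) = 0.960040,  N(d₂) = 0.691661,  e^(−rT) = 0.788641
E₀ = V₀·N(d₁) − D·e^(−rT)·N(d₂)
   = 213.6487·0.960040 − 66.2732·0.788641·0.691661 = 168.961181
B₀ = V₀ − E₀ = 213.6487 − 168.961181 = 44.687519

E0=168.9612 B0=44.6875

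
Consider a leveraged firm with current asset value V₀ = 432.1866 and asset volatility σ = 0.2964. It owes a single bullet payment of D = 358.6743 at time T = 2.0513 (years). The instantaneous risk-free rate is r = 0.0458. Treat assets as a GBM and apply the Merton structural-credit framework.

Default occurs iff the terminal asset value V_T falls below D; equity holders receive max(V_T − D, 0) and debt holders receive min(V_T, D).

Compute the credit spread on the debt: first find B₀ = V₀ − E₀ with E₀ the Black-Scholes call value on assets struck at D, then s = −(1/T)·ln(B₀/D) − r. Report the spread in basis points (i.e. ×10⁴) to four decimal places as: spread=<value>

spread=372.9271

d₁ = [ln(V₀/D) + (r + σ²/2)T] / (σ√T)
   = [ln(432.1866/358.6743) + (0.0458 + 0.5·0.2964²)·2.0513] / (0.2964·√2.0513)
   = [0.186443 + 0.184056] / 0.424515 = 0.872758
d₂ = d₁ − σ√T = 0.872758 − 0.424515 = 0.448243
N(d₁) = 0.808602,  N(d₂) = 0.673011,  e^(−rT) = 0.910329
E₀ = V₀·N(d₁) − D·e^(−rT)·N(d₂)
   = 432.1866·0.808602 − 358.6743·0.910329·0.673011 = 129.721273
B₀ = V₀ − E₀ = 432.1866 − 129.721273 = 302.465327
spread = −(1/T)·ln(B₀/D) − r = −(1/2.0513)·ln(302.465327/358.6743) − 0.0458 = 0.03729271
in basis points: 0.03729271 × 10⁴ = 372.9271 bp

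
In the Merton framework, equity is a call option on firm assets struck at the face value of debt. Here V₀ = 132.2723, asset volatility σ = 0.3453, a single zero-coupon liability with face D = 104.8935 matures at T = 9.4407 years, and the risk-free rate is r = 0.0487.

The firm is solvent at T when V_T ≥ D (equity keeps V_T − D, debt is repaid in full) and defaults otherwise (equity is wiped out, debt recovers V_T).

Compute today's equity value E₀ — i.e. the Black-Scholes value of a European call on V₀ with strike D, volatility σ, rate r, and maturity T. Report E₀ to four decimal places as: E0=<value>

E0=80.2773

d₁ = [ln(V₀/D) + (r + σ²/2)T] / (σ√T)
   = [ln(132.2723/104.8935) + (0.0487 + 0.5·0.3453²)·9.4407] / (0.3453·√9.4407)
   = [0.231917 + 1.022579] / 1.060959 = 1.182417
d₂ = d₁ − σ√T = 1.182417 − 1.060959 = 0.121458
N(d₁) = 0.881480,  N(d₂) = 0.548336,  e^(−rT) = 0.631434
E₀ = V₀·N(d₁) − D·e^(−rT)·N(d₂)
   = 132.2723·0.881480 − 104.8935·0.631434·0.548336 = 80.277276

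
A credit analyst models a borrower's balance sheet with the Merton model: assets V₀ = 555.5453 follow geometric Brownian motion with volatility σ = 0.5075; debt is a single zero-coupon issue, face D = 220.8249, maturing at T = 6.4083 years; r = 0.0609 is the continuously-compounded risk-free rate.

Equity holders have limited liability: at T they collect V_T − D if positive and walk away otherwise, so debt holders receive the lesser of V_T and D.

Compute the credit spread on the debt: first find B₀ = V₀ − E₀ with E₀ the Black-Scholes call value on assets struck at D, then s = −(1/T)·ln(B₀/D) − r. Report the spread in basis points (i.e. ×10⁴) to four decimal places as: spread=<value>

d₁ = [ln(V₀/D) + (r + σ²/2)T] / (σ√T)
   = [ln(555.5453/220.8249) + (0.0609 + 0.5·0.5075²)·6.4083] / (0.5075·√6.4083)
   = [0.922580 + 1.215514] / 1.284717 = 1.664253
d₂ = d₁ − σ√T = 1.664253 − 1.284717 = 0.379536
N(d₁) = 0.951969,  N(d₂) = 0.647855,  e^(−rT) = 0.676877
E₀ = V₀·N(d₁) − D·e^(−rT)·N(d₂)
   = 555.5453·0.951969 − 220.8249·0.676877·0.647855 = 432.026177
B₀ = V₀ − E₀ = 555.5453 − 432.026177 = 123.519123
spread = −(1/T)·ln(B₀/D) − r = −(1/6.4083)·ln(123.519123/220.8249) − 0.0609 = 0.02975963
in basis points: 0.02975963 × 10⁴ = 297.5963 bp

spread=297.5963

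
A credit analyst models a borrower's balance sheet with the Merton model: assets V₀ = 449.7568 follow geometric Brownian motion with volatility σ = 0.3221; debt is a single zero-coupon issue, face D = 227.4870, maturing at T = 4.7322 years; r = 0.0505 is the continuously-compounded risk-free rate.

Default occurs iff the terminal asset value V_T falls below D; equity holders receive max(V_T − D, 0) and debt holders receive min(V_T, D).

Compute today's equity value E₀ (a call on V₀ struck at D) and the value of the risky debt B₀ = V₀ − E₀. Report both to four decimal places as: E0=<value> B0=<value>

d₁ = [ln(V₀/D) + (r + σ²/2)T] / (σ√T)
   = [ln(449.7568/227.4870) + (0.0505 + 0.5·0.3221²)·4.7322] / (0.3221·√4.7322)
   = [0.681614 + 0.484455] / 0.700684 = 1.664187
d₂ = d₁ − σ√T = 1.664187 − 0.700684 = 0.963502
N(d₁) = 0.951962,  N(d₂) = 0.832352,  e^(−rT) = 0.787434
E₀ = V₀·N(d₁) − D·e^(−rT)·N(d₂)
   = 449.7568·0.951962 − 227.4870·0.787434·0.832352 = 279.051535
B₀ = V₀ − E₀ = 449.7568 − 279.051535 = 170.705265

E0=279.0515 B0=170.7053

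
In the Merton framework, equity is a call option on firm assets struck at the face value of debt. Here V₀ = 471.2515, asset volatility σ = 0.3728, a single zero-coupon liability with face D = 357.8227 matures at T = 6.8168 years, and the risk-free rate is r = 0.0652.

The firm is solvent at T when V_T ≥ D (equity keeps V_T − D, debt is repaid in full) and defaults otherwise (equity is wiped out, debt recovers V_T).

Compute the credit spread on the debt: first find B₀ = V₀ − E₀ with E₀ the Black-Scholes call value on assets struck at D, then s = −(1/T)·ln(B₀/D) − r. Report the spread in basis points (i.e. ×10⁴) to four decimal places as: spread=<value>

d₁ = [ln(V₀/D) + (r + σ²/2)T] / (σ√T)
   = [ln(471.2515/357.8227) + (0.0652 + 0.5·0.3728²)·6.8168] / (0.3728·√6.8168)
   = [0.275354 + 0.918154] / 0.973344 = 1.226194
d₂ = d₁ − σ√T = 1.226194 − 0.973344 = 0.252851
N(d₁) = 0.889937,  N(d₂) = 0.599808,  e^(−rT) = 0.641173
E₀ = V₀·N(d₁) − D·e^(−rT)·N(d₂)
   = 471.2515·0.889937 − 357.8227·0.641173·0.599808 = 281.772415
B₀ = V₀ − E₀ = 471.2515 − 281.772415 = 189.479085
spread = −(1/T)·ln(B₀/D) − r = −(1/6.8168)·ln(189.479085/357.8227) − 0.0652 = 0.02806355
in basis points: 0.02806355 × 10⁴ = 280.6355 bp

spread=280.6355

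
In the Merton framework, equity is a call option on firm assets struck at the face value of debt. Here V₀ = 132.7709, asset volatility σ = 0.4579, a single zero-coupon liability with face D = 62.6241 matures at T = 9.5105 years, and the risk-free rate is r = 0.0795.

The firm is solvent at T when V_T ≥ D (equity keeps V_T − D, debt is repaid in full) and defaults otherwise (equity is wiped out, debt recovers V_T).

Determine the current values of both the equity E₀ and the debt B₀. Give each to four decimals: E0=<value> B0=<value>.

E0=108.8665 B0=23.9044

d₁ = [ln(V₀/D) + (r + σ²/2)T] / (σ√T)
   = [ln(132.7709/62.6241) + (0.0795 + 0.5·0.4579²)·9.5105] / (0.4579·√9.5105)
   = [0.751475 + 1.753129] / 1.412122 = 1.773645
d₂ = d₁ − σ√T = 1.773645 − 1.412122 = 0.361523
N(d₁) = 0.961939,  N(d₂) = 0.641146,  e^(−rT) = 0.469501
E₀ = V₀·N(d₁) − D·e^(−rT)·N(d₂)
   = 132.7709·0.961939 − 62.6241·0.469501·0.641146 = 108.866499
B₀ = V₀ − E₀ = 132.7709 − 108.866499 = 23.904401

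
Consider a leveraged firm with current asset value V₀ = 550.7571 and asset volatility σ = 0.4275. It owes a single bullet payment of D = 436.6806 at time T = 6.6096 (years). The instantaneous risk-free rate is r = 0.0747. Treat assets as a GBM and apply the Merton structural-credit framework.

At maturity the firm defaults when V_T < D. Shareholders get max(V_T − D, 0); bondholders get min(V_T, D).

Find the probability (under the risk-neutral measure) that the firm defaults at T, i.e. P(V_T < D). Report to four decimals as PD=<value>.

d₁ = [ln(V₀/D) + (r + σ²/2)T] / (σ√T)
   = [ln(550.7571/436.6806) + (0.0747 + 0.5·0.4275²)·6.6096] / (0.4275·√6.6096)
   = [0.232092 + 1.097710] / 1.099066 = 1.209938
d₂ = d₁ − σ√T = 1.209938 − 1.099066 = 0.110872
risk-neutral PD = N(−d₂) = N(-0.110872) = 0.455859

PD=0.4559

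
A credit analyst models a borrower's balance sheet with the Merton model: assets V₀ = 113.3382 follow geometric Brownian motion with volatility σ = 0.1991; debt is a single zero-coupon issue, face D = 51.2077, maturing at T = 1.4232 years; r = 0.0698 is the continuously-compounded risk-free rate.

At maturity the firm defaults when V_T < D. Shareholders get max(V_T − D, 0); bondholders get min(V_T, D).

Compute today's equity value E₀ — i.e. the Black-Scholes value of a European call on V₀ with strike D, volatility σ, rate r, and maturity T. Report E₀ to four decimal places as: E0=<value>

E0=66.9733

d₁ = [ln(V₀/D) + (r + σ²/2)T] / (σ√T)
   = [ln(113.3382/51.2077) + (0.0698 + 0.5·0.1991²)·1.4232] / (0.1991·√1.4232)
   = [0.794486 + 0.127548] / 0.237522 = 3.881886
d₂ = d₁ − σ√T = 3.881886 − 0.237522 = 3.644364
N(d₁) = 0.999948,  N(d₂) = 0.999866,  e^(−rT) = 0.905435
E₀ = V₀·N(d₁) − D·e^(−rT)·N(d₂)
   = 113.3382·0.999948 − 51.2077·0.905435·0.999866 = 66.973277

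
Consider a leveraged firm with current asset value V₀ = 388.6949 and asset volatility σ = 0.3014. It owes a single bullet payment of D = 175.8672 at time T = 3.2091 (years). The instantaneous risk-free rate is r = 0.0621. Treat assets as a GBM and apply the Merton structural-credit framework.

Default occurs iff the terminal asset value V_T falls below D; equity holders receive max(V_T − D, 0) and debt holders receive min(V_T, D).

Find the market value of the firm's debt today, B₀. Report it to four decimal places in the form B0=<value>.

d₁ = [ln(V₀/D) + (r + σ²/2)T] / (σ√T)
   = [ln(388.6949/175.8672) + (0.0621 + 0.5·0.3014²)·3.2091] / (0.3014·√3.2091)
   = [0.793066 + 0.345046] / 0.539927 = 2.107899
d₂ = d₁ − σ√T = 2.107899 − 0.539927 = 1.567972
N(d₁) = 0.982480,  N(d₂) = 0.941556,  e^(−rT) = 0.819316
E₀ = V₀·N(d₁) − D·e^(−rT)·N(d₂)
   = 388.6949·0.982480 − 175.8672·0.819316·0.941556 = 246.215380
B₀ = V₀ − E₀ = 388.6949 − 246.215380 = 142.479520

B0=142.4795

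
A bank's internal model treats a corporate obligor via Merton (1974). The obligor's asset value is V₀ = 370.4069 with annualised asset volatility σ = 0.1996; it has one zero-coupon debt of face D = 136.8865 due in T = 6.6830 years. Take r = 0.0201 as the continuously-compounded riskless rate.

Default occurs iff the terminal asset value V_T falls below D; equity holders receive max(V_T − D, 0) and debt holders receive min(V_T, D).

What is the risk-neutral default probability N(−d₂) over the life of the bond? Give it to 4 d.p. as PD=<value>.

d₁ = [ln(V₀/D) + (r + σ²/2)T] / (σ√T)
   = [ln(370.4069/136.8865) + (0.0201 + 0.5·0.1996²)·6.6830] / (0.1996·√6.6830)
   = [0.995450 + 0.267454] / 0.515996 = 2.447508
d₂ = d₁ − σ√T = 2.447508 − 0.515996 = 1.931512
risk-neutral PD = N(−d₂) = N(-1.931512) = 0.026710

PD=0.0267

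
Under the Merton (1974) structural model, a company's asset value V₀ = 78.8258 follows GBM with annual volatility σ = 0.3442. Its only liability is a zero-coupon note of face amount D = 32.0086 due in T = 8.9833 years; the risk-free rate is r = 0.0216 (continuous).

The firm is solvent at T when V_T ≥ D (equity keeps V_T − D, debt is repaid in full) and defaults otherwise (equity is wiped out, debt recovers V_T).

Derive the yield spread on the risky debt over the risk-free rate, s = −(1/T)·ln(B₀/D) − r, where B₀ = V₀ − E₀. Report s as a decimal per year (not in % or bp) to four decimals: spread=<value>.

d₁ = [ln(V₀/D) + (r + σ²/2)T] / (σ√T)
   = [ln(78.8258/32.0086) + (0.0216 + 0.5·0.3442²)·8.9833] / (0.3442·√8.9833)
   = [0.901236 + 0.726181] / 1.031642 = 1.577503
d₂ = d₁ − σ√T = 1.577503 − 1.031642 = 0.545861
N(d₁) = 0.942660,  N(d₂) = 0.707419,  e^(−rT) = 0.823626
E₀ = V₀·N(d₁) − D·e^(−rT)·N(d₂)
   = 78.8258·0.942660 − 32.0086·0.823626·0.707419 = 55.656166
B₀ = V₀ − E₀ = 78.8258 − 55.656166 = 23.169634
spread = −(1/T)·ln(B₀/D) − r = −(1/8.9833)·ln(23.169634/32.0086) − 0.0216 = 0.01437365

spread=0.0144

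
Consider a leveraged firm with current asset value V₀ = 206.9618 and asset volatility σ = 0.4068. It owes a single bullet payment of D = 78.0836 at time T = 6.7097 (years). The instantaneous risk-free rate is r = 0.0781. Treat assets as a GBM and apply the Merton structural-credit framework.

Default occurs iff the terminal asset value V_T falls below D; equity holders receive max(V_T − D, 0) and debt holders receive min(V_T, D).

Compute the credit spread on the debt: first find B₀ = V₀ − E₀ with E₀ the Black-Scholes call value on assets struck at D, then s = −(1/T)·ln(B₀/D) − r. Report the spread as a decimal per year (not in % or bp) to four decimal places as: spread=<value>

d₁ = [ln(V₀/D) + (r + σ²/2)T] / (σ√T)
   = [ln(206.9618/78.0836) + (0.0781 + 0.5·0.4068²)·6.7097] / (0.4068·√6.7097)
   = [0.974754 + 1.079209] / 1.053738 = 1.949217
d₂ = d₁ − σ√T = 1.949217 − 1.053738 = 0.895479
N(d₁) = 0.974365,  N(d₂) = 0.814735,  e^(−rT) = 0.592131
E₀ = V₀·N(d₁) − D·e^(−rT)·N(d₂)
   = 206.9618·0.974365 − 78.0836·0.592131·0.814735 = 163.986553
B₀ = V₀ − E₀ = 206.9618 − 163.986553 = 42.975247
spread = −(1/T)·ln(B₀/D) − r = −(1/6.7097)·ln(42.975247/78.0836) − 0.0781 = 0.01089887

spread=0.0109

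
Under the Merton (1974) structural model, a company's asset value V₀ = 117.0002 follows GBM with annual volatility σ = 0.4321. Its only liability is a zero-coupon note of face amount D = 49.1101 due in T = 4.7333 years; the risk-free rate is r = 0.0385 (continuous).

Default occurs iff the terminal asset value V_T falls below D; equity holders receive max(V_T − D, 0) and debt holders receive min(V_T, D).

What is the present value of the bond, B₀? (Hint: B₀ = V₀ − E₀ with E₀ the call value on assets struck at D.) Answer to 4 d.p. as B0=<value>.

B0=36.9166

d₁ = [ln(V₀/D) + (r + σ²/2)T] / (σ√T)
   = [ln(117.0002/49.1101) + (0.0385 + 0.5·0.4321²)·4.7333] / (0.4321·√4.7333)
   = [0.868111 + 0.624110] / 0.940083 = 1.587329
d₂ = d₁ − σ√T = 1.587329 − 0.940083 = 0.647246
N(d₁) = 0.943781,  N(d₂) = 0.741264,  e^(−rT) = 0.833408
E₀ = V₀·N(d₁) − D·e^(−rT)·N(d₂)
   = 117.0002·0.943781 − 49.1101·0.833408·0.741264 = 80.083568
B₀ = V₀ − E₀ = 117.0002 − 80.083568 = 36.916632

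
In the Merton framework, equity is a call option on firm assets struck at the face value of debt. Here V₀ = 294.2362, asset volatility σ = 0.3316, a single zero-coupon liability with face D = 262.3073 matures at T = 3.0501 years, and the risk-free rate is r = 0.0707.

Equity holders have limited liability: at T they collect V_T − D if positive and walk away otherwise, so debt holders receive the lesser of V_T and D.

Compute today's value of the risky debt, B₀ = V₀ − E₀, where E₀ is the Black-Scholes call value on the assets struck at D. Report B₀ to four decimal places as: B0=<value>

d₁ = [ln(V₀/D) + (r + σ²/2)T] / (σ√T)
   = [ln(294.2362/262.3073) + (0.0707 + 0.5·0.3316²)·3.0501] / (0.3316·√3.0501)
   = [0.114866 + 0.383334] / 0.579124 = 0.860266
d₂ = d₁ − σ√T = 0.860266 − 0.579124 = 0.281142
N(d₁) = 0.805179,  N(d₂) = 0.610699,  e^(−rT) = 0.806024
E₀ = V₀·N(d₁) − D·e^(−rT)·N(d₂)
   = 294.2362·0.805179 − 262.3073·0.806024·0.610699 = 107.795098
B₀ = V₀ − E₀ = 294.2362 − 107.795098 = 186.441102

B0=186.4411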